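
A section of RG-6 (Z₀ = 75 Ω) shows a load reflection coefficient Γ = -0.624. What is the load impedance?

Z_L = Z_0·(1 + Γ)/(1 − Γ) = 75·(0.376)/(1.62)

Z_L ≈ 17.4 Ω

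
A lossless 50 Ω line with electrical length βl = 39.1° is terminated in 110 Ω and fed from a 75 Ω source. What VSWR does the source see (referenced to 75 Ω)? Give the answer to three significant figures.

tan(βl) = 0.813
Z_in = Z_0·(Z_L + jZ_0·tanβl)/(Z_0 + jZ_L·tanβl) = 43.5 − j37.2 Ω
Γ_s = (Z_in − Z_s)/(Z_in + Z_s) = (-31.5 − j37.2)/(119 − j37.2), |Γ_s| = 0.392
VSWR = (1 + |Γ_s|)/(1 − |Γ_s|)

VSWR ≈ 2.29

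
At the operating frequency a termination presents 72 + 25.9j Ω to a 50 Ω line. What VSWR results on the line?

Γ = (Z_L − Z_0)/(Z_L + Z_0) = (22 + j25.9)/(122 + j25.9)
|Γ| = 34/125 = 0.272
VSWR = (1 + |Γ|)/(1 − |Γ|) = 1.27/0.728

VSWR ≈ 1.75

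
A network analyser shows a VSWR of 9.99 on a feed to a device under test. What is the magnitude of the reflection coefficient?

|Γ| = (S − 1)/(S + 1) = (9.99 − 1)/(9.99 + 1) = 8.99/11

|Γ| ≈ 0.818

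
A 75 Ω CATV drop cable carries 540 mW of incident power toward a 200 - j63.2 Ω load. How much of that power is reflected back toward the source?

P_reflected ≈ 133 mW

|Γ| = |(125 − j63.2)/(275 − j63.2)| = 0.496
|Γ|² = 0.246
P_refl = |Γ|²·P_inc = 133 mW, P_del = (1 − |Γ|²)·P_inc = 407 mW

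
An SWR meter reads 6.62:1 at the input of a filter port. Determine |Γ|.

|Γ| = (S − 1)/(S + 1) = (6.62 − 1)/(6.62 + 1) = 5.62/7.62

|Γ| ≈ 0.738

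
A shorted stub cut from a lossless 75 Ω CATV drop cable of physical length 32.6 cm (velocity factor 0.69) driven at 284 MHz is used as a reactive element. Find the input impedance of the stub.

Z_in ≈ −j25.8 Ω

λ = v/f = 0.69·c / 284 MHz = 0.729 m
βl = 2π·l/λ = 2π × 0.447 = 161°
tan(βl) = -0.344
For a shorted stub, Z_in = jZ_0·tan(βl)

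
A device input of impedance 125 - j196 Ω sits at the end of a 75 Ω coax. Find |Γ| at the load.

Γ = (Z_L − Z_0)/(Z_L + Z_0) = (50 − j196)/(200 − j196)
|Γ| = 202/280

|Γ| ≈ 0.722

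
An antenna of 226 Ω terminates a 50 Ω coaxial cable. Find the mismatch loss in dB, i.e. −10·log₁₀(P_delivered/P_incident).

mismatch loss ≈ 2.27 dB

Γ = (226 − 50)/(226 + 50) = 0.638
|Γ|² = 0.407, so P_del/P_inc = 1 − |Γ|² = 0.593
ML = −10·log₁₀(1 − |Γ|²)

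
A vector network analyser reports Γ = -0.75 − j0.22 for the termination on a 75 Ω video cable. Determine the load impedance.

Z_L = Z_0·(1 + Γ)/(1 − Γ) = 75·(0.25 − j0.22)/(1.75 + j0.22)

Z_L ≈ 9.38 − j10.6 Ω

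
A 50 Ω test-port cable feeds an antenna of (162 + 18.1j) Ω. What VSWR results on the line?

Γ = (Z_L − Z_0)/(Z_L + Z_0) = (112 + j18.1)/(212 + j18.1)
|Γ| = 113/213 = 0.533
VSWR = (1 + |Γ|)/(1 − |Γ|) = 1.53/0.467

VSWR ≈ 3.28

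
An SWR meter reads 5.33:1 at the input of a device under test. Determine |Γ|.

|Γ| = (S − 1)/(S + 1) = (5.33 − 1)/(5.33 + 1) = 4.33/6.33

|Γ| ≈ 0.684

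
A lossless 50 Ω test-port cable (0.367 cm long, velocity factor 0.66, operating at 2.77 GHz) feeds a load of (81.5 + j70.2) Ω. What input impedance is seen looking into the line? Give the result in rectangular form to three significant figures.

λ = v/f = 0.66·c / 2.77 GHz = 0.0715 m
βl = 2π·l/λ = 2π × 0.0513 = 18.5°
tan(βl) = tan(18.5°) = 0.334
Z_in = Z_0·(Z_L + jZ_0·tanβl)/(Z_0 + jZ_L·tanβl)
     = 50·(81.5 + j86.9)/(26.5 + j27.2)

Z_in ≈ 157 + j2.97 Ω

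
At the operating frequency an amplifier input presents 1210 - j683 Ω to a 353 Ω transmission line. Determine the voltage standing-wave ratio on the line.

VSWR ≈ 4.59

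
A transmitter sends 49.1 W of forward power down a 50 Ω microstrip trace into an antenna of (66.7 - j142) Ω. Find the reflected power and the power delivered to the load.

P_reflected ≈ 29.7 W; P_delivered ≈ 19.4 W

|Γ| = |(16.7 − j142)/(116.7 − j142)| = 0.778
|Γ|² = 0.605
P_refl = |Γ|²·P_inc = 29.7 W, P_del = (1 − |Γ|²)·P_inc = 19.4 W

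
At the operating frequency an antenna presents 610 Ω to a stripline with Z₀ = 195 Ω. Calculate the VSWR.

VSWR ≈ 3.13

Γ = (610 − 195)/(610 + 195) = 0.516
VSWR = (1 + 0.516)/(1 − 0.516)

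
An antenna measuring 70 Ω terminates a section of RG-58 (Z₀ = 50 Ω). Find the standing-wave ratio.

VSWR ≈ 1.4

For a purely resistive load, VSWR = R_L/Z_0 or Z_0/R_L (whichever > 1) = 70/50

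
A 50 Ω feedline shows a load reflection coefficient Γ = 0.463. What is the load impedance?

Z_L = Z_0·(1 + Γ)/(1 − Γ) = 50·(1.46)/(0.537)

Z_L ≈ 136 Ω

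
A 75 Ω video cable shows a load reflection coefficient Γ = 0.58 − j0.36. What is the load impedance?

Z_L = Z_0·(1 + Γ)/(1 − Γ) = 75·(1.58 − j0.36)/(0.42 + j0.36)

Z_L ≈ 131 − j176 Ω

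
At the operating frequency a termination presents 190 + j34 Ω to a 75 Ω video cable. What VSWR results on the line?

VSWR ≈ 2.63

Γ = (Z_L − Z_0)/(Z_L + Z_0) = (115 + j34)/(265 + j34)
|Γ| = 120/267 = 0.449
VSWR = (1 + |Γ|)/(1 − |Γ|) = 1.45/0.551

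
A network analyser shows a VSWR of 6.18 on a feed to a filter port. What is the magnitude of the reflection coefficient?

|Γ| ≈ 0.721

|Γ| = (S − 1)/(S + 1) = (6.18 − 1)/(6.18 + 1) = 5.18/7.18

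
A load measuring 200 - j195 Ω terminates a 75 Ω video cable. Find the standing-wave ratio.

Γ = (Z_L − Z_0)/(Z_L + Z_0) = (125 − j195)/(275 − j195)
|Γ| = 232/337 = 0.687
VSWR = (1 + |Γ|)/(1 − |Γ|) = 1.69/0.313

VSWR ≈ 5.39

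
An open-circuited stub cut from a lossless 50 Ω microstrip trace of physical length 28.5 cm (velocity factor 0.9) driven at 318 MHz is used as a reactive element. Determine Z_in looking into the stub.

Z_in ≈ +j29.9 Ω

λ = v/f = 0.9·c / 318 MHz = 0.849 m
βl = 2π·l/λ = 2π × 0.336 = 121°
tan(βl) = -1.67
For an open-circuited stub, Z_in = −jZ_0·cot(βl) = −jZ_0/tan(βl)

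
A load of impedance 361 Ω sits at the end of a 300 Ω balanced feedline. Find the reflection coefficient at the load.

Γ = (Z_L − Z_0)/(Z_L + Z_0) = (361 − 300)/(361 + 300) = 61/661

Γ = 0.0923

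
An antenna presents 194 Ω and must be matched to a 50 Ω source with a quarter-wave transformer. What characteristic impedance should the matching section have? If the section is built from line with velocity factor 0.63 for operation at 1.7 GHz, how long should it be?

Z_qwt ≈ 98.5 Ω; length ≈ 2.78 cm

Z_qwt = √(Z_0·R_L) = √(50 × 194) = √9700
λ = 0.63·c/f = 0.111 m, so l = λ/4 = 0.0278 m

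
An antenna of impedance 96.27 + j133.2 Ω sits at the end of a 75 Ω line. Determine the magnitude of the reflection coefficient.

Γ = (Z_L − Z_0)/(Z_L + Z_0) = (21.27 + j133.2)/(171.3 + j133.2)
|Γ| = 135/217

|Γ| ≈ 0.622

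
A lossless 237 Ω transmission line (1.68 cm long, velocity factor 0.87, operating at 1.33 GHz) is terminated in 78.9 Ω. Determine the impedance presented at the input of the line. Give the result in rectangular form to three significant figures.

Z_in ≈ 103 + j121 Ω

λ = v/f = 0.87·c / 1.33 GHz = 0.196 m
βl = 2π·l/λ = 2π × 0.0856 = 30.8°
tan(βl) = tan(30.8°) = 0.597
Z_in = Z_0·(Z_L + jZ_0·tanβl)/(Z_0 + jZ_L·tanβl)
     = 237·(78.9 + j141)/(237 + j47.1)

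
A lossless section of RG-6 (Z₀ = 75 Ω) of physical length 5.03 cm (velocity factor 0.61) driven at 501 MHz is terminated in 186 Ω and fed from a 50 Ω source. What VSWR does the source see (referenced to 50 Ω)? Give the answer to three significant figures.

VSWR ≈ 2.6

λ = v/f = 0.61·c / 501 MHz = 0.365 m
βl = 2π·l/λ = 2π × 0.138 = 49.6°
tan(βl) = 1.17
Z_in = Z_0·(Z_L + jZ_0·tanβl)/(Z_0 + jZ_L·tanβl) = 46.7 − j47.9 Ω
Γ_s = (Z_in − Z_s)/(Z_in + Z_s) = (-3.32 − j47.9)/(96.7 − j47.9), |Γ_s| = 0.445
VSWR = (1 + |Γ_s|)/(1 − |Γ_s|)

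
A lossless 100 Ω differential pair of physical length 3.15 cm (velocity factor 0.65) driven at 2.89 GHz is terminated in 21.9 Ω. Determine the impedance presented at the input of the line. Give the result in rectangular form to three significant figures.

Z_in ≈ 22.8 − j20.1 Ω

λ = v/f = 0.65·c / 2.89 GHz = 0.0675 m
βl = 2π·l/λ = 2π × 0.467 = 168°
tan(βl) = tan(168°) = -0.211
Z_in = Z_0·(Z_L + jZ_0·tanβl)/(Z_0 + jZ_L·tanβl)
     = 100·(21.9 − j21.1)/(100 − j4.63)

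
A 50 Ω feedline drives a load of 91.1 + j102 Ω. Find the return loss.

Γ = (41.1 + j102)/(141.1 + j102), |Γ| = 0.632
RL = −20·log₁₀|Γ| = −20·log₁₀(0.632)

RL ≈ 3.99 dB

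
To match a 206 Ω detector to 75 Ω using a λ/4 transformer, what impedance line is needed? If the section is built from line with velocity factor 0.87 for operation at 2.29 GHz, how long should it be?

Z_qwt ≈ 124 Ω; length ≈ 2.85 cm

Z_qwt = √(Z_0·R_L) = √(75 × 206) = √15450
λ = 0.87·c/f = 0.114 m, so l = λ/4 = 0.0285 m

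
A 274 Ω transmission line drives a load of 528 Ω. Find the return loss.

RL ≈ 9.99 dB

Γ = (528 − 274)/(528 + 274) = 0.317
RL = −20·log₁₀|Γ| = −20·log₁₀(0.317)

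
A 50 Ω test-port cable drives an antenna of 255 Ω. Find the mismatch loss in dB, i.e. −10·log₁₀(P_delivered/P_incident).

mismatch loss ≈ 2.61 dB

Γ = (255 − 50)/(255 + 50) = 0.672
|Γ|² = 0.452, so P_del/P_inc = 1 − |Γ|² = 0.548
ML = −10·log₁₀(1 − |Γ|²)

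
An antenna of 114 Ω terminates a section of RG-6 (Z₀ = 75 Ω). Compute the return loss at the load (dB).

RL ≈ 13.7 dB

Γ = (114 − 75)/(114 + 75) = 0.206
RL = −20·log₁₀|Γ| = −20·log₁₀(0.206)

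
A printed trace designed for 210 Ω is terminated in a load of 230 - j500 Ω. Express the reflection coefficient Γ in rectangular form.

Γ ≈ 0.583 − j0.473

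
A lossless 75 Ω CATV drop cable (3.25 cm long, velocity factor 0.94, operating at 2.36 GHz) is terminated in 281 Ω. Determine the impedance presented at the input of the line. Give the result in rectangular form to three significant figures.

λ = v/f = 0.94·c / 2.36 GHz = 0.119 m
βl = 2π·l/λ = 2π × 0.272 = 97.9°
tan(βl) = tan(97.9°) = -7.19
Z_in = Z_0·(Z_L + jZ_0·tanβl)/(Z_0 + jZ_L·tanβl)
     = 75·(281 − j539)/(75 − j2020)

Z_in ≈ 20.4 + j9.67 Ω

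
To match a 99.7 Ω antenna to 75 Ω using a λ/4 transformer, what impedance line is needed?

Z_qwt ≈ 86.5 Ω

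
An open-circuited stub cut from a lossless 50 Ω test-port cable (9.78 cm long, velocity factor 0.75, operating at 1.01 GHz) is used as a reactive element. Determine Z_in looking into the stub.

λ = v/f = 0.75·c / 1.01 GHz = 0.223 m
βl = 2π·l/λ = 2π × 0.439 = 158°
tan(βl) = -0.403
For an open-circuited stub, Z_in = −jZ_0·cot(βl) = −jZ_0/tan(βl)

Z_in ≈ +j124 Ω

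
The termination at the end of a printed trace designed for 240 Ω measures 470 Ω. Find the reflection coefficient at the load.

Γ = (Z_L − Z_0)/(Z_L + Z_0) = (470 − 240)/(470 + 240) = 230/710

Γ = 0.324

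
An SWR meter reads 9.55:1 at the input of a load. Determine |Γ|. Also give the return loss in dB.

|Γ| ≈ 0.81; return loss ≈ 1.83 dB

|Γ| = (S − 1)/(S + 1) = (9.55 − 1)/(9.55 + 1) = 8.55/10.6
RL = −20·log₁₀|Γ| = −20·log₁₀(0.81)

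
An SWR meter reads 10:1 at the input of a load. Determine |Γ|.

|Γ| ≈ 0.818

|Γ| = (S − 1)/(S + 1) = (10 − 1)/(10 + 1) = 9/11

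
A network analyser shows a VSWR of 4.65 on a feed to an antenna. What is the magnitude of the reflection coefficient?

|Γ| ≈ 0.646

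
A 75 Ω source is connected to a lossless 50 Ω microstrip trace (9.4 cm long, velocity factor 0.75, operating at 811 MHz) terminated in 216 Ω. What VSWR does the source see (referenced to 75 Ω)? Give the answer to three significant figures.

VSWR ≈ 5.5

λ = v/f = 0.75·c / 811 MHz = 0.277 m
βl = 2π·l/λ = 2π × 0.339 = 122°
tan(βl) = -1.6
Z_in = Z_0·(Z_L + jZ_0·tanβl)/(Z_0 + jZ_L·tanβl) = 15.8 + j28.9 Ω
Γ_s = (Z_in − Z_s)/(Z_in + Z_s) = (-59.2 + j28.9)/(90.8 + j28.9), |Γ_s| = 0.692
VSWR = (1 + |Γ_s|)/(1 − |Γ_s|)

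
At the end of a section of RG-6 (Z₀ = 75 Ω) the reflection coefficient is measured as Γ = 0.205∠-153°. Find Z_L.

Z_L ≈ 51.1 − j9.92 Ω

Z_L = Z_0·(1 + Γ)/(1 − Γ) = 75·(0.817 − j0.0931)/(1.18 + j0.0931)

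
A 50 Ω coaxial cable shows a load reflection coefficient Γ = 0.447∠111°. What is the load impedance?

Z_L ≈ 26.3 + j27.5 Ω

Z_L = Z_0·(1 + Γ)/(1 − Γ) = 50·(0.84 + j0.417)/(1.16 − j0.417)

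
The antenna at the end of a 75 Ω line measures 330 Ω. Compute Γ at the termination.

Γ = 0.63

Γ = (Z_L − Z_0)/(Z_L + Z_0) = (330 − 75)/(330 + 75) = 255/405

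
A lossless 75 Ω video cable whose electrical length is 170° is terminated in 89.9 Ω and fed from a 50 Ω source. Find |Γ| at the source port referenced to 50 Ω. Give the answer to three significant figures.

tan(βl) = -0.176
Z_in = Z_0·(Z_L + jZ_0·tanβl)/(Z_0 + jZ_L·tanβl) = 88.7 + j5.53 Ω
Γ_s = (Z_in − Z_s)/(Z_in + Z_s) = (38.7 + j5.53)/(139 + j5.53), |Γ_s| = 0.282

|Γ| ≈ 0.282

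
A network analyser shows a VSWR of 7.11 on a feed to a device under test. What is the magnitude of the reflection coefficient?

|Γ| ≈ 0.753

|Γ| = (S − 1)/(S + 1) = (7.11 − 1)/(7.11 + 1) = 6.11/8.11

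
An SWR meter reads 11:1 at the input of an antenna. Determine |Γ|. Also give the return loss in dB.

|Γ| ≈ 0.833; return loss ≈ 1.58 dB

|Γ| = (S − 1)/(S + 1) = (11 − 1)/(11 + 1) = 10/12
RL = −20·log₁₀|Γ| = −20·log₁₀(0.833)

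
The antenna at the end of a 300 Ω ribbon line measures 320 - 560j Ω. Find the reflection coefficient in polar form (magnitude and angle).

Γ ≈ 0.671 ∠ -45.9°

Γ = (Z_L − Z_0)/(Z_L + Z_0) = (20 − j560)/(620 − j560)
|Γ| = 560/835 = 0.671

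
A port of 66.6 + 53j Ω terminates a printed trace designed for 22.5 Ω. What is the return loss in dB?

RL ≈ 3.54 dB

Γ = (44.1 + j53)/(89.1 + j53), |Γ| = 0.665
RL = −20·log₁₀|Γ| = −20·log₁₀(0.665)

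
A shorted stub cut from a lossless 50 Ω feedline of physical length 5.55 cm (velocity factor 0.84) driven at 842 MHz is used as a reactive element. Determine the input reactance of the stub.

λ = v/f = 0.84·c / 842 MHz = 0.299 m
βl = 2π·l/λ = 2π × 0.185 = 66.8°
tan(βl) = 2.33
For a shorted stub, Z_in = jZ_0·tan(βl)

X_in ≈ 116 Ω (inductive)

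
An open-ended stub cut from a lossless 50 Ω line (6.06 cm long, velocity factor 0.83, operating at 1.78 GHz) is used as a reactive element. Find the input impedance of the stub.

Z_in ≈ +j112 Ω

λ = v/f = 0.83·c / 1.78 GHz = 0.14 m
βl = 2π·l/λ = 2π × 0.433 = 156°
tan(βl) = -0.446
For an open-ended stub, Z_in = −jZ_0·cot(βl) = −jZ_0/tan(βl)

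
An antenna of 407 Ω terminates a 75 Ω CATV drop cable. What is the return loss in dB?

RL ≈ 3.24 dB

Γ = (407 − 75)/(407 + 75) = 0.689
RL = −20·log₁₀|Γ| = −20·log₁₀(0.689)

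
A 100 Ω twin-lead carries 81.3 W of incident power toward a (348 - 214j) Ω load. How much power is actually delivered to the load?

P_delivered ≈ 45.9 W

|Γ| = |(248 − j214)/(448 − j214)| = 0.66
|Γ|² = 0.435
P_refl = |Γ|²·P_inc = 35.4 W, P_del = (1 − |Γ|²)·P_inc = 45.9 W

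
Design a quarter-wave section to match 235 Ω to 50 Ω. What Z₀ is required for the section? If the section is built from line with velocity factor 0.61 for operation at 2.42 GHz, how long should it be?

Z_qwt ≈ 108 Ω; length ≈ 1.89 cm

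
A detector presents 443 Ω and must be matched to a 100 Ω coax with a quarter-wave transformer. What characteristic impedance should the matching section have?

Z_qwt = √(Z_0·R_L) = √(100 × 443) = √44300

Z_qwt ≈ 210 Ω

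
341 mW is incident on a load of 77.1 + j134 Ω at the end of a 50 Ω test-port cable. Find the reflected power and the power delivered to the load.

P_reflected ≈ 187 mW; P_delivered ≈ 154 mW

|Γ| = |(27.1 + j134)/(127.1 + j134)| = 0.74
|Γ|² = 0.548
P_refl = |Γ|²·P_inc = 187 mW, P_del = (1 − |Γ|²)·P_inc = 154 mW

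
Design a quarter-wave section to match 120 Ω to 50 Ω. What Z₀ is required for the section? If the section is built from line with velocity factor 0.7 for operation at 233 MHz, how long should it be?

Z_qwt = √(Z_0·R_L) = √(50 × 120) = √6000
λ = 0.7·c/f = 0.901 m, so l = λ/4 = 0.225 m

Z_qwt ≈ 77.5 Ω; length ≈ 22.5 cm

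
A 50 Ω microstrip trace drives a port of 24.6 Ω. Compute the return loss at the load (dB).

RL ≈ 9.36 dB

Γ = (24.6 − 50)/(24.6 + 50) = -0.34
RL = −20·log₁₀|Γ| = −20·log₁₀(0.34)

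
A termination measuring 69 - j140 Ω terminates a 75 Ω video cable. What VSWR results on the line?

VSWR ≈ 5.62

Γ = (Z_L − Z_0)/(Z_L + Z_0) = (-6 − j140)/(144 − j140)
|Γ| = 140/201 = 0.698
VSWR = (1 + |Γ|)/(1 − |Γ|) = 1.7/0.302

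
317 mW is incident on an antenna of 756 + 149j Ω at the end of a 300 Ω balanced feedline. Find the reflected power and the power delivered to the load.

|Γ| = |(456 + j149)/(1056 + j149)| = 0.45
|Γ|² = 0.202
P_refl = |Γ|²·P_inc = 64.1 mW, P_del = (1 − |Γ|²)·P_inc = 253 mW

P_reflected ≈ 64.1 mW; P_delivered ≈ 253 mW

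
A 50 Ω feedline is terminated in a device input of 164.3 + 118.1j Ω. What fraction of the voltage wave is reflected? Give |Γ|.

Γ = (Z_L − Z_0)/(Z_L + Z_0) = (114.3 + j118.1)/(214.3 + j118.1)
|Γ| = 164/245

|Γ| ≈ 0.672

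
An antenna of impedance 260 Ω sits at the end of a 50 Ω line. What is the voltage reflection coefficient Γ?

Γ = (Z_L − Z_0)/(Z_L + Z_0) = (260 − 50)/(260 + 50) = 210/310

Γ = 0.677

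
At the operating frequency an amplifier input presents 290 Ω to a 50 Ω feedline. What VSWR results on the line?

VSWR ≈ 5.8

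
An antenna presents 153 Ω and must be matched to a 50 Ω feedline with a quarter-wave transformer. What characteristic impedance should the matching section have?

Z_qwt = √(Z_0·R_L) = √(50 × 153) = √7650

Z_qwt ≈ 87.5 Ω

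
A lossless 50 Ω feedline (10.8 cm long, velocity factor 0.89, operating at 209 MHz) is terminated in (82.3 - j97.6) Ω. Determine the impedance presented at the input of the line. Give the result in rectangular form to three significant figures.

λ = v/f = 0.89·c / 209 MHz = 1.28 m
βl = 2π·l/λ = 2π × 0.0845 = 30.4°
tan(βl) = tan(30.4°) = 0.587
Z_in = Z_0·(Z_L + jZ_0·tanβl)/(Z_0 + jZ_L·tanβl)
     = 50·(82.3 − j68.2)/(107 + j48.4)

Z_in ≈ 20 − j40.8 Ω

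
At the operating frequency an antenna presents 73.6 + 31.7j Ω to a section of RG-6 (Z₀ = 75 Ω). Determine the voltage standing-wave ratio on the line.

VSWR ≈ 1.53

Γ = (Z_L − Z_0)/(Z_L + Z_0) = (-1.4 + j31.7)/(148.6 + j31.7)
|Γ| = 31.7/152 = 0.209
VSWR = (1 + |Γ|)/(1 − |Γ|) = 1.21/0.791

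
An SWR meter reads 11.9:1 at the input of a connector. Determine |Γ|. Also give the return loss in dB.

|Γ| = (S − 1)/(S + 1) = (11.9 − 1)/(11.9 + 1) = 10.9/12.9
RL = −20·log₁₀|Γ| = −20·log₁₀(0.845)

|Γ| ≈ 0.845; return loss ≈ 1.46 dB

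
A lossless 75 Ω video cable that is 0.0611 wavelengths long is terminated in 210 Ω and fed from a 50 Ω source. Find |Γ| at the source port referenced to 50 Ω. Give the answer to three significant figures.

βl = 2π × 0.0611 = 22°
tan(βl) = 0.404
Z_in = Z_0·(Z_L + jZ_0·tanβl)/(Z_0 + jZ_L·tanβl) = 107 − j90.9 Ω
Γ_s = (Z_in − Z_s)/(Z_in + Z_s) = (57.2 − j90.9)/(157 − j90.9), |Γ_s| = 0.591

|Γ| ≈ 0.591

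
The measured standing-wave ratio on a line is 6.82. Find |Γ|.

|Γ| ≈ 0.744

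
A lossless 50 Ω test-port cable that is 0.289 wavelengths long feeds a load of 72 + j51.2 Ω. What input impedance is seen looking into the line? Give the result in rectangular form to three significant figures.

Z_in ≈ 20.7 − j5.81 Ω

βl = 2π × 0.289 = 104°
tan(βl) = tan(104°) = -4
Z_in = Z_0·(Z_L + jZ_0·tanβl)/(Z_0 + jZ_L·tanβl)
     = 50·(72 − j149)/(255 − j288)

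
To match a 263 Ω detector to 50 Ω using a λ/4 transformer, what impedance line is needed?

Z_qwt = √(Z_0·R_L) = √(50 × 263) = √13150

Z_qwt ≈ 115 Ω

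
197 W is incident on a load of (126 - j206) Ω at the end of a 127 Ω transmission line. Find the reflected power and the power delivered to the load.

|Γ| = |(-1 − j206)/(253 − j206)| = 0.631
|Γ|² = 0.399
P_refl = |Γ|²·P_inc = 78.5 W, P_del = (1 − |Γ|²)·P_inc = 118 W

P_reflected ≈ 78.5 W; P_delivered ≈ 118 W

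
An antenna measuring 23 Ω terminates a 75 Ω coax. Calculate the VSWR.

VSWR ≈ 3.26

Γ = (23 − 75)/(23 + 75) = -0.531
VSWR = (1 + 0.531)/(1 − 0.531)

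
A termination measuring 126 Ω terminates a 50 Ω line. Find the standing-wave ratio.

For a purely resistive load, VSWR = R_L/Z_0 or Z_0/R_L (whichever > 1) = 126/50

VSWR ≈ 2.52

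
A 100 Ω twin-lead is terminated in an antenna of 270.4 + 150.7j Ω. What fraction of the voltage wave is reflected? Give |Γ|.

|Γ| ≈ 0.569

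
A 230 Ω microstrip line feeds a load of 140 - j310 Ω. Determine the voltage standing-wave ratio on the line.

VSWR ≈ 5.04

Γ = (Z_L − Z_0)/(Z_L + Z_0) = (-90 − j310)/(370 − j310)
|Γ| = 323/483 = 0.669
VSWR = (1 + |Γ|)/(1 − |Γ|) = 1.67/0.331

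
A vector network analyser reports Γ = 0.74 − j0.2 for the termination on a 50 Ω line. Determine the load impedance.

Z_L = Z_0·(1 + Γ)/(1 − Γ) = 50·(1.74 − j0.2)/(0.26 + j0.2)

Z_L ≈ 192 − j186 Ω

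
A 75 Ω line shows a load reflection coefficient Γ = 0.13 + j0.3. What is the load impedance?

Z_L = Z_0·(1 + Γ)/(1 − Γ) = 75·(1.13 + j0.3)/(0.87 − j0.3)

Z_L ≈ 79.1 + j53.1 Ω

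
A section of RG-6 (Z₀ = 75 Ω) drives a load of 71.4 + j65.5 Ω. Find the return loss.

Γ = (-3.6 + j65.5)/(146.4 + j65.5), |Γ| = 0.409
RL = −20·log₁₀|Γ| = −20·log₁₀(0.409)

RL ≈ 7.77 dB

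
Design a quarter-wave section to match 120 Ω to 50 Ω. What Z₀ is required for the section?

Z_qwt ≈ 77.5 Ω

Z_qwt = √(Z_0·R_L) = √(50 × 120) = √6000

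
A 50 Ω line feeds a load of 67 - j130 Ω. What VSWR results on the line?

VSWR ≈ 6.99

Γ = (Z_L − Z_0)/(Z_L + Z_0) = (17 − j130)/(117 − j130)
|Γ| = 131/175 = 0.75
VSWR = (1 + |Γ|)/(1 − |Γ|) = 1.75/0.25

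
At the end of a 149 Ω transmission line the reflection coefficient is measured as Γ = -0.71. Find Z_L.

Z_L ≈ 25.3 Ω

Z_L = Z_0·(1 + Γ)/(1 − Γ) = 149·(0.29)/(1.71)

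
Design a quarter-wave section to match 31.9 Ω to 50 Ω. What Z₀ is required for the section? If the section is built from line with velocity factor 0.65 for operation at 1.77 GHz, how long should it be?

Z_qwt ≈ 39.9 Ω; length ≈ 2.75 cm

Z_qwt = √(Z_0·R_L) = √(50 × 31.9) = √1595
λ = 0.65·c/f = 0.11 m, so l = λ/4 = 0.0275 m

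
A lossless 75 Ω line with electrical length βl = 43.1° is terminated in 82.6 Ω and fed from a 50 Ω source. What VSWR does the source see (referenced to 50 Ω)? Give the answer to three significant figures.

VSWR ≈ 1.53

tan(βl) = 0.936
Z_in = Z_0·(Z_L + jZ_0·tanβl)/(Z_0 + jZ_L·tanβl) = 75.1 − j7.25 Ω
Γ_s = (Z_in − Z_s)/(Z_in + Z_s) = (25.1 − j7.25)/(125 − j7.25), |Γ_s| = 0.209
VSWR = (1 + |Γ_s|)/(1 − |Γ_s|)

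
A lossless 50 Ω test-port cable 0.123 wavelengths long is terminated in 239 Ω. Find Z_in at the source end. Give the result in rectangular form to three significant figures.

Z_in ≈ 20.5 − j46.9 Ω

βl = 2π × 0.123 = 44.3°
tan(βl) = tan(44.3°) = 0.975
Z_in = Z_0·(Z_L + jZ_0·tanβl)/(Z_0 + jZ_L·tanβl)
     = 50·(239 + j48.8)/(50 + j233)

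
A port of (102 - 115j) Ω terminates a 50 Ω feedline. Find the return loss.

Γ = (52 − j115)/(152 − j115), |Γ| = 0.662
RL = −20·log₁₀|Γ| = −20·log₁₀(0.662)

RL ≈ 3.58 dB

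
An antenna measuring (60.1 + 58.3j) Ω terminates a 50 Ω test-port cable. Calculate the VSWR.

VSWR ≈ 2.81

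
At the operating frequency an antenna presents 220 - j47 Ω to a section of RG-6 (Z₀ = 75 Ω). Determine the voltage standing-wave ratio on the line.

VSWR ≈ 3.08

Γ = (Z_L − Z_0)/(Z_L + Z_0) = (145 − j47)/(295 − j47)
|Γ| = 152/299 = 0.51
VSWR = (1 + |Γ|)/(1 − |Γ|) = 1.51/0.49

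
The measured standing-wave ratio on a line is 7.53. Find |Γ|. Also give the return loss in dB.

|Γ| ≈ 0.766; return loss ≈ 2.32 dB

|Γ| = (S − 1)/(S + 1) = (7.53 − 1)/(7.53 + 1) = 6.53/8.53
RL = −20·log₁₀|Γ| = −20·log₁₀(0.766)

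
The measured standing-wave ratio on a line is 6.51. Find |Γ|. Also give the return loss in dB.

|Γ| = (S − 1)/(S + 1) = (6.51 − 1)/(6.51 + 1) = 5.51/7.51
RL = −20·log₁₀|Γ| = −20·log₁₀(0.734)

|Γ| ≈ 0.734; return loss ≈ 2.69 dB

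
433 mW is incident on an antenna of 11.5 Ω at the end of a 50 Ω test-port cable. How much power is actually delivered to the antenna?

P_delivered ≈ 263 mW

Γ = (11.5 − 50)/(11.5 + 50) = -0.626
|Γ|² = 0.392
P_refl = |Γ|²·P_inc = 170 mW, P_del = (1 − |Γ|²)·P_inc = 263 mW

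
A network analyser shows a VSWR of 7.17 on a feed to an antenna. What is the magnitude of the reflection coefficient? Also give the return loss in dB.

|Γ| ≈ 0.755; return loss ≈ 2.44 dB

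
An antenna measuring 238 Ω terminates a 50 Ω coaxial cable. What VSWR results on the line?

Γ = (238 − 50)/(238 + 50) = 0.653
VSWR = (1 + 0.653)/(1 − 0.653)

VSWR ≈ 4.76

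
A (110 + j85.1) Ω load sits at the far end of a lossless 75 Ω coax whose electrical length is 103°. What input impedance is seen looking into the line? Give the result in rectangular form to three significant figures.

tan(βl) = tan(103°) = -4.33
Z_in = Z_0·(Z_L + jZ_0·tanβl)/(Z_0 + jZ_L·tanβl)
     = 75·(110 − j240)/(444 − j476)

Z_in ≈ 28.9 − j9.55 Ω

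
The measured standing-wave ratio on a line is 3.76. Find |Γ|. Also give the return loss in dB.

|Γ| = (S − 1)/(S + 1) = (3.76 − 1)/(3.76 + 1) = 2.76/4.76
RL = −20·log₁₀|Γ| = −20·log₁₀(0.58)

|Γ| ≈ 0.58; return loss ≈ 4.73 dB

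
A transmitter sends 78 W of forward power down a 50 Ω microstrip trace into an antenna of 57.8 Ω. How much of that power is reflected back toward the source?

P_reflected ≈ 0.408 W

Γ = (57.8 − 50)/(57.8 + 50) = 0.0724
|Γ|² = 0.00524
P_refl = |Γ|²·P_inc = 0.408 W, P_del = (1 − |Γ|²)·P_inc = 77.6 W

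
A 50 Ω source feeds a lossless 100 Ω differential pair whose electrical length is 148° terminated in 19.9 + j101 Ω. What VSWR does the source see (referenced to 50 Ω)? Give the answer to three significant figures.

tan(βl) = -0.625
Z_in = Z_0·(Z_L + jZ_0·tanβl)/(Z_0 + jZ_L·tanβl) = 10.3 + j24.4 Ω
Γ_s = (Z_in − Z_s)/(Z_in + Z_s) = (-39.7 + j24.4)/(60.3 + j24.4), |Γ_s| = 0.715
VSWR = (1 + |Γ_s|)/(1 − |Γ_s|)

VSWR ≈ 6.03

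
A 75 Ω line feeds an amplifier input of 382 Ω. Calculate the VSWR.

VSWR ≈ 5.09

For a purely resistive load, VSWR = R_L/Z_0 or Z_0/R_L (whichever > 1) = 382/75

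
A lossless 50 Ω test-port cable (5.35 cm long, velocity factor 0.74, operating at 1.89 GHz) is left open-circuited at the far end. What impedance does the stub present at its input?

Z_in ≈ +j174 Ω

λ = v/f = 0.74·c / 1.89 GHz = 0.117 m
βl = 2π·l/λ = 2π × 0.455 = 164°
tan(βl) = -0.287
For an open-circuited stub, Z_in = −jZ_0·cot(βl) = −jZ_0/tan(βl)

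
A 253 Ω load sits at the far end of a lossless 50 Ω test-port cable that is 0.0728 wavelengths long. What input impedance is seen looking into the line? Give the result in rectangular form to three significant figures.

βl = 2π × 0.0728 = 26.2°
tan(βl) = tan(26.2°) = 0.492
Z_in = Z_0·(Z_L + jZ_0·tanβl)/(Z_0 + jZ_L·tanβl)
     = 50·(253 + j24.6)/(50 + j125)

Z_in ≈ 43.6 − j84.1 Ω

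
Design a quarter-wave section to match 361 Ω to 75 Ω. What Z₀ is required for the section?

Z_qwt ≈ 165 Ω

Z_qwt = √(Z_0·R_L) = √(75 × 361) = √27080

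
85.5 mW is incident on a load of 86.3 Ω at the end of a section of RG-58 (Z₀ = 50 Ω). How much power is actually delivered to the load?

Γ = (86.3 − 50)/(86.3 + 50) = 0.266
|Γ|² = 0.0709
P_refl = |Γ|²·P_inc = 6.06 mW, P_del = (1 − |Γ|²)·P_inc = 79.4 mW

P_delivered ≈ 79.4 mW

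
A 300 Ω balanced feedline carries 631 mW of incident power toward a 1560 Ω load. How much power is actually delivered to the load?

Γ = (1560 − 300)/(1560 + 300) = 0.677
|Γ|² = 0.459
P_refl = |Γ|²·P_inc = 290 mW, P_del = (1 − |Γ|²)·P_inc = 341 mW

P_delivered ≈ 341 mW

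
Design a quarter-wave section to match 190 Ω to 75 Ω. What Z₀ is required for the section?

Z_qwt = √(Z_0·R_L) = √(75 × 190) = √14250

Z_qwt ≈ 119 Ω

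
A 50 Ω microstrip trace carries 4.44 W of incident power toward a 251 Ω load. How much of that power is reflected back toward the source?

P_reflected ≈ 1.98 W

Γ = (251 − 50)/(251 + 50) = 0.668
|Γ|² = 0.446
P_refl = |Γ|²·P_inc = 1.98 W, P_del = (1 − |Γ|²)·P_inc = 2.46 W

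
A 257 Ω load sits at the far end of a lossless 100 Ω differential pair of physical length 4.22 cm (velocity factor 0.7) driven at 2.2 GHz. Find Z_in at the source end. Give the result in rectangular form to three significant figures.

λ = v/f = 0.7·c / 2.2 GHz = 0.0955 m
βl = 2π·l/λ = 2π × 0.442 = 159°
tan(βl) = tan(159°) = -0.381
Z_in = Z_0·(Z_L + jZ_0·tanβl)/(Z_0 + jZ_L·tanβl)
     = 100·(257 − j38.1)/(100 − j97.9)

Z_in ≈ 150 + j109 Ω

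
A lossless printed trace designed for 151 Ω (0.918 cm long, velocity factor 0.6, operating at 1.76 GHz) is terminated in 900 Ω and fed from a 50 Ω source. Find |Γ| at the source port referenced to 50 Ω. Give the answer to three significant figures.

λ = v/f = 0.6·c / 1.76 GHz = 0.102 m
βl = 2π·l/λ = 2π × 0.0898 = 32.3°
tan(βl) = 0.633
Z_in = Z_0·(Z_L + jZ_0·tanβl)/(Z_0 + jZ_L·tanβl) = 82.8 − j217 Ω
Γ_s = (Z_in − Z_s)/(Z_in + Z_s) = (32.8 − j217)/(133 − j217), |Γ_s| = 0.862

|Γ| ≈ 0.862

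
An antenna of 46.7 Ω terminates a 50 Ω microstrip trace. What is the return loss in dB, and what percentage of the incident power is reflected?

Γ = (46.7 − 50)/(46.7 + 50) = -0.0341
RL = −20·log₁₀(0.0341) = 29.3 dB
P_refl/P_inc = |Γ|² = 0.00116

RL ≈ 29.3 dB; 0.116% of incident power reflected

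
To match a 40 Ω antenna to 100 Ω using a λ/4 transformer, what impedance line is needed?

Z_qwt ≈ 63.2 Ω

Z_qwt = √(Z_0·R_L) = √(100 × 40) = √4000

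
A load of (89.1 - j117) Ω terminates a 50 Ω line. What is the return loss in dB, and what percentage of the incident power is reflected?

Γ = (39.1 − j117)/(139.1 − j117), |Γ| = 0.679
RL = −20·log₁₀(0.679) = 3.37 dB
P_refl/P_inc = |Γ|² = 0.461

RL ≈ 3.37 dB; 46.1% of incident power reflected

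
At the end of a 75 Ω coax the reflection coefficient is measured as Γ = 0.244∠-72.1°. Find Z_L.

Z_L = Z_0·(1 + Γ)/(1 − Γ) = 75·(1.07 − j0.232)/(0.925 + j0.232)

Z_L ≈ 77.5 − j38.3 Ω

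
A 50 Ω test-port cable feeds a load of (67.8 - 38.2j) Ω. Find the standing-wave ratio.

Γ = (Z_L − Z_0)/(Z_L + Z_0) = (17.8 − j38.2)/(117.8 − j38.2)
|Γ| = 42.1/124 = 0.34
VSWR = (1 + |Γ|)/(1 − |Γ|) = 1.34/0.66

VSWR ≈ 2.03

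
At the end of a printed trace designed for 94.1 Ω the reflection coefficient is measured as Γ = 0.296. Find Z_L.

Z_L ≈ 173 Ω

Z_L = Z_0·(1 + Γ)/(1 − Γ) = 94.1·(1.3)/(0.704)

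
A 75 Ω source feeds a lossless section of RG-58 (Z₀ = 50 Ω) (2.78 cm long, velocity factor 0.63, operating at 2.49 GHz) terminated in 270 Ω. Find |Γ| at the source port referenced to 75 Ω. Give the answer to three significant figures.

|Γ| ≈ 0.719

λ = v/f = 0.63·c / 2.49 GHz = 0.0759 m
βl = 2π·l/λ = 2π × 0.366 = 132°
tan(βl) = -1.12
Z_in = Z_0·(Z_L + jZ_0·tanβl)/(Z_0 + jZ_L·tanβl) = 16.2 + j42.1 Ω
Γ_s = (Z_in − Z_s)/(Z_in + Z_s) = (-58.8 + j42.1)/(91.2 + j42.1), |Γ_s| = 0.719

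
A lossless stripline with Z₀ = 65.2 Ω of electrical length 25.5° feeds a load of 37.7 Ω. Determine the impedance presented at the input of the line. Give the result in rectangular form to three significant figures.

tan(βl) = tan(25.5°) = 0.477
Z_in = Z_0·(Z_L + jZ_0·tanβl)/(Z_0 + jZ_L·tanβl)
     = 65.2·(37.7 + j31.1)/(65.2 + j18)

Z_in ≈ 43 + j19.2 Ω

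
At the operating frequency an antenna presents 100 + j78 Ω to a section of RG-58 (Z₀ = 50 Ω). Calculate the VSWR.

VSWR ≈ 3.42

Γ = (Z_L − Z_0)/(Z_L + Z_0) = (50 + j78)/(150 + j78)
|Γ| = 92.6/169 = 0.548
VSWR = (1 + |Γ|)/(1 − |Γ|) = 1.55/0.452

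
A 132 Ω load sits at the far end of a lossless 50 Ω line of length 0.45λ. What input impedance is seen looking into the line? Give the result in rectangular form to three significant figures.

βl = 2π × 0.45 = 162°
tan(βl) = tan(162°) = -0.325
Z_in = Z_0·(Z_L + jZ_0·tanβl)/(Z_0 + jZ_L·tanβl)
     = 50·(132 − j16.2)/(50 − j42.9)

Z_in ≈ 84.1 + j55.9 Ω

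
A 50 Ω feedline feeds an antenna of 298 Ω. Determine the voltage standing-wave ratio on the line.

VSWR ≈ 5.96

For a purely resistive load, VSWR = R_L/Z_0 or Z_0/R_L (whichever > 1) = 298/50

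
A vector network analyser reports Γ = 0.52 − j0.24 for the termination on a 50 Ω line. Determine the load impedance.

Z_L = Z_0·(1 + Γ)/(1 − Γ) = 50·(1.52 − j0.24)/(0.48 + j0.24)

Z_L ≈ 117 − j83.3 Ω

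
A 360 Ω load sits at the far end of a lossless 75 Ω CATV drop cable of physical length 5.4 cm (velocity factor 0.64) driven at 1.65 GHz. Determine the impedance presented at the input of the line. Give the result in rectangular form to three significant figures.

λ = v/f = 0.64·c / 1.65 GHz = 0.116 m
βl = 2π·l/λ = 2π × 0.464 = 167°
tan(βl) = tan(167°) = -0.23
Z_in = Z_0·(Z_L + jZ_0·tanβl)/(Z_0 + jZ_L·tanβl)
     = 75·(360 − j17.2)/(75 − j82.7)

Z_in ≈ 171 + j171 Ω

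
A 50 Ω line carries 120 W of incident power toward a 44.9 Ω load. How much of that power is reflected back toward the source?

Γ = (44.9 − 50)/(44.9 + 50) = -0.0537
|Γ|² = 0.00289
P_refl = |Γ|²·P_inc = 0.347 W, P_del = (1 − |Γ|²)·P_inc = 120 W

P_reflected ≈ 0.347 W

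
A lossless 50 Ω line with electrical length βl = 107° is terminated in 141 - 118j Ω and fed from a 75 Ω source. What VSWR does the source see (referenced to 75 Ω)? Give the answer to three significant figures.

VSWR ≈ 6.57

tan(βl) = -3.27
Z_in = Z_0·(Z_L + jZ_0·tanβl)/(Z_0 + jZ_L·tanβl) = 12.7 + j24.5 Ω
Γ_s = (Z_in − Z_s)/(Z_in + Z_s) = (-62.3 + j24.5)/(87.7 + j24.5), |Γ_s| = 0.736
VSWR = (1 + |Γ_s|)/(1 − |Γ_s|)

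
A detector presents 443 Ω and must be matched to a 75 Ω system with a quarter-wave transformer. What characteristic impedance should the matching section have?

Z_qwt ≈ 182 Ω

Z_qwt = √(Z_0·R_L) = √(75 × 443) = √33220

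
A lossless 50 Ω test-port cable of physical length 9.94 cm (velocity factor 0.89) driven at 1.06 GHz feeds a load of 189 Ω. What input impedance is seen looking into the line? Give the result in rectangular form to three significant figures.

λ = v/f = 0.89·c / 1.06 GHz = 0.252 m
βl = 2π·l/λ = 2π × 0.395 = 142°
tan(βl) = tan(142°) = -0.779
Z_in = Z_0·(Z_L + jZ_0·tanβl)/(Z_0 + jZ_L·tanβl)
     = 50·(189 − j39)/(50 − j147)

Z_in ≈ 31.4 + j53.5 Ω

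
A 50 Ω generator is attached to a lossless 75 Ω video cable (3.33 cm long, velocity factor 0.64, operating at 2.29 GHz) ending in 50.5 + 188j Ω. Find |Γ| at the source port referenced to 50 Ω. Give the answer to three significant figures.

|Γ| ≈ 0.824

λ = v/f = 0.64·c / 2.29 GHz = 0.0838 m
βl = 2π·l/λ = 2π × 0.397 = 143°
tan(βl) = -0.754
Z_in = Z_0·(Z_L + jZ_0·tanβl)/(Z_0 + jZ_L·tanβl) = 9.2 + j47.1 Ω
Γ_s = (Z_in − Z_s)/(Z_in + Z_s) = (-40.8 + j47.1)/(59.2 + j47.1), |Γ_s| = 0.824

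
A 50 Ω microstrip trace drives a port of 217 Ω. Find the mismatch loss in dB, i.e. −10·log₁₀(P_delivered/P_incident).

Γ = (217 − 50)/(217 + 50) = 0.625
|Γ|² = 0.391, so P_del/P_inc = 1 − |Γ|² = 0.609
ML = −10·log₁₀(1 − |Γ|²)

mismatch loss ≈ 2.16 dB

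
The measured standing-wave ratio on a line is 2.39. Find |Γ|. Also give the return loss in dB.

|Γ| ≈ 0.41; return loss ≈ 7.74 dB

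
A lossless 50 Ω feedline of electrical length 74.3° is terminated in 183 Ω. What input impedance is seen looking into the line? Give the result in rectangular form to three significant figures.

Z_in ≈ 14.7 − j12.9 Ω

tan(βl) = tan(74.3°) = 3.56
Z_in = Z_0·(Z_L + jZ_0·tanβl)/(Z_0 + jZ_L·tanβl)
     = 50·(183 + j178)/(50 + j651)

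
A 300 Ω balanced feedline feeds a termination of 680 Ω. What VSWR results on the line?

VSWR ≈ 2.27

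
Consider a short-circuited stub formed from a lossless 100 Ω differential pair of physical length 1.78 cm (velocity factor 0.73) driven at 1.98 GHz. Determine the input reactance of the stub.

X_in ≈ 160 Ω (inductive)

λ = v/f = 0.73·c / 1.98 GHz = 0.111 m
βl = 2π·l/λ = 2π × 0.161 = 57.9°
tan(βl) = 1.6
For a short-circuited stub, Z_in = jZ_0·tan(βl)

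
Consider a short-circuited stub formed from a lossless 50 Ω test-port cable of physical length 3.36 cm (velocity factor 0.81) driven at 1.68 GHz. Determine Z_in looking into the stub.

λ = v/f = 0.81·c / 1.68 GHz = 0.145 m
βl = 2π·l/λ = 2π × 0.232 = 83.6°
tan(βl) = 8.95
For a short-circuited stub, Z_in = jZ_0·tan(βl)

Z_in ≈ +j448 Ω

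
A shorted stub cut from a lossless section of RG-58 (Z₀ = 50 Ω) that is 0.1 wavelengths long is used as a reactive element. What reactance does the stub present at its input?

X_in ≈ 36.3 Ω (inductive)

βl = 2π × 0.1 = 36°
tan(βl) = 0.727
For a shorted stub, Z_in = jZ_0·tan(βl)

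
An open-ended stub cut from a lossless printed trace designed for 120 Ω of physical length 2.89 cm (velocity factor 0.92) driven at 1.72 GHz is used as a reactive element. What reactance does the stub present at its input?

X_in ≈ -56.4 Ω (capacitive)

λ = v/f = 0.92·c / 1.72 GHz = 0.16 m
βl = 2π·l/λ = 2π × 0.18 = 64.8°
tan(βl) = 2.13
For an open-ended stub, Z_in = −jZ_0·cot(βl) = −jZ_0/tan(βl)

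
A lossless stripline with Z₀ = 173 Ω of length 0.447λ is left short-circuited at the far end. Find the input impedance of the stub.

βl = 2π × 0.447 = 161°
tan(βl) = -0.346
For a short-circuited stub, Z_in = jZ_0·tan(βl)

Z_in ≈ −j59.8 Ω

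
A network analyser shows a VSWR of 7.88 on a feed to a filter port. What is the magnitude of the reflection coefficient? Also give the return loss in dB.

|Γ| = (S − 1)/(S + 1) = (7.88 − 1)/(7.88 + 1) = 6.88/8.88
RL = −20·log₁₀|Γ| = −20·log₁₀(0.775)

|Γ| ≈ 0.775; return loss ≈ 2.22 dB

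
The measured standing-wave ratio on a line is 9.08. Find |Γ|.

|Γ| ≈ 0.802

|Γ| = (S − 1)/(S + 1) = (9.08 − 1)/(9.08 + 1) = 8.08/10.1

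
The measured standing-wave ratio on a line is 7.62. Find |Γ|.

|Γ| = (S − 1)/(S + 1) = (7.62 − 1)/(7.62 + 1) = 6.62/8.62

|Γ| ≈ 0.768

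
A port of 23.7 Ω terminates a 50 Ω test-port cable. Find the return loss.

Γ = (23.7 − 50)/(23.7 + 50) = -0.357
RL = −20·log₁₀|Γ| = −20·log₁₀(0.357)

RL ≈ 8.95 dB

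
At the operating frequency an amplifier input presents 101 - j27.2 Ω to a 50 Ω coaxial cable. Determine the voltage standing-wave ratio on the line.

VSWR ≈ 2.21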